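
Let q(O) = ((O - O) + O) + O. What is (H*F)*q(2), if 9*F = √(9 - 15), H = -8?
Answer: -32*I*√6/9 ≈ -8.7093*I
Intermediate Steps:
q(O) = 2*O (q(O) = (0 + O) + O = O + O = 2*O)
F = I*√6/9 (F = √(9 - 15)/9 = √(-6)/9 = (I*√6)/9 = I*√6/9 ≈ 0.27217*I)
(H*F)*q(2) = (-8*I*√6/9)*(2*2) = -8*I*√6/9*4 = -32*I*√6/9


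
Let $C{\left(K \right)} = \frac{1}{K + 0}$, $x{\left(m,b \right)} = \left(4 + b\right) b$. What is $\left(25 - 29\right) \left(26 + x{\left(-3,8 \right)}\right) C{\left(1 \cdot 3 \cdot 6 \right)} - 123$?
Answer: $- \frac{1351}{9} \approx -150.11$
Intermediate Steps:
$x{\left(m,b \right)} = b \left(4 + b\right)$
$C{\left(K \right)} = \frac{1}{K}$
$\left(25 - 29\right) \left(26 + x{\left(-3,8 \right)}\right) C{\left(1 \cdot 3 \cdot 6 \right)} - 123 = \frac{\left(25 - 29\right) \left(26 + 8 \left(4 + 8\right)\right)}{1 \cdot 3 \cdot 6} - 123 = \frac{\left(-4\right) \left(26 + 8 \cdot 12\right)}{3 \cdot 6} - 123 = \frac{\left(-4\right) \left(26 + 96\right)}{18} - 123 = \left(-4\right) 122 \cdot \frac{1}{18} - 123 = \left(-488\right) \frac{1}{18} - 123 = - \frac{244}{9} - 123 = - \frac{1351}{9}$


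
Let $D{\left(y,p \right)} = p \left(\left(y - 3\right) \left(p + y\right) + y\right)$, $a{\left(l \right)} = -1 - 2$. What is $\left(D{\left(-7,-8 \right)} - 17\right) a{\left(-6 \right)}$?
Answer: $3483$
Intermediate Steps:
$a{\left(l \right)} = -3$
$D{\left(y,p \right)} = p \left(y + \left(-3 + y\right) \left(p + y\right)\right)$ ($D{\left(y,p \right)} = p \left(\left(-3 + y\right) \left(p + y\right) + y\right) = p \left(y + \left(-3 + y\right) \left(p + y\right)\right)$)
$\left(D{\left(-7,-8 \right)} - 17\right) a{\left(-6 \right)} = \left(- 8 \left(\left(-7\right)^{2} - -24 - -14 - -56\right) - 17\right) \left(-3\right) = \left(- 8 \left(49 + 24 + 14 + 56\right) - 17\right) \left(-3\right) = \left(\left(-8\right) 143 - 17\right) \left(-3\right) = \left(-1144 - 17\right) \left(-3\right) = \left(-1161\right) \left(-3\right) = 3483$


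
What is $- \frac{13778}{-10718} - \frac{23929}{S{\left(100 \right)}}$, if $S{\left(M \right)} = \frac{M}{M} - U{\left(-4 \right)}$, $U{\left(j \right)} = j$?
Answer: $- \frac{128201066}{26795} \approx -4784.5$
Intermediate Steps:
$S{\left(M \right)} = 5$ ($S{\left(M \right)} = \frac{M}{M} - -4 = 1 + 4 = 5$)
$- \frac{13778}{-10718} - \frac{23929}{S{\left(100 \right)}} = - \frac{13778}{-10718} - \frac{23929}{5} = \left(-13778\right) \left(- \frac{1}{10718}\right) - \frac{23929}{5} = \frac{6889}{5359} - \frac{23929}{5} = - \frac{128201066}{26795}$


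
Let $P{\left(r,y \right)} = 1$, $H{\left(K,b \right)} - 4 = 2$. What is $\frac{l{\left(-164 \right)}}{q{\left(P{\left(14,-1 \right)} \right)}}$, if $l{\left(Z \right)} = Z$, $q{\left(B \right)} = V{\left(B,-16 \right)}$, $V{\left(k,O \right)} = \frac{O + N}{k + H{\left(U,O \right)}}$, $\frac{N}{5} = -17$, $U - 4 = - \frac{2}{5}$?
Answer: $\frac{1148}{101} \approx 11.366$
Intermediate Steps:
$U = \frac{18}{5}$ ($U = 4 - \frac{2}{5} = \frac{18}{5} \approx 3.6$)
$H{\left(K,b \right)} = 6$ ($H{\left(K,b \right)} = 4 + 2 = 6$)
$N = -85$ ($N = 5 \left(-17\right) = -85$)
$V{\left(k,O \right)} = \frac{-85 + O}{6 + k}$ ($V{\left(k,O \right)} = \frac{O - 85}{k + 6} = \frac{-85 + O}{6 + k}$)
$q{\left(B \right)} = - \frac{101}{6 + B}$ ($q{\left(B \right)} = \frac{-85 - 16}{6 + B} = \frac{1}{6 + B} \left(-101\right) = - \frac{101}{6 + B}$)
$\frac{l{\left(-164 \right)}}{q{\left(P{\left(14,-1 \right)} \right)}} = - \frac{164}{\left(-101\right) \frac{1}{6 + 1}} = - \frac{164}{\left(-101\right) \frac{1}{7}} = - \frac{164}{- \frac{101}{7}} = \left(-164\right) \left(- \frac{7}{101}\right) = \frac{1148}{101}$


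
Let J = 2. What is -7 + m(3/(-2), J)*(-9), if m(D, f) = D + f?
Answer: -23/2 ≈ -11.500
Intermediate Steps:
-7 + m(3/(-2), J)*(-9) = -7 + (3/(-2) + 2)*(-9) = -7 + (3*(-1/2) + 2)*(-9) = -7 + (-3/2 + 2)*(-9) = -7 + (1/2)*(-9) = -7 - 9/2 = -23/2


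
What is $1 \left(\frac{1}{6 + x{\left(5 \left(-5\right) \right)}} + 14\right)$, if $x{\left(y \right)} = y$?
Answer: $\frac{265}{19} \approx 13.947$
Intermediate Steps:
$1 \left(\frac{1}{6 + x{\left(5 \left(-5\right) \right)}} + 14\right) = 1 \left(\frac{1}{6 + 5 \left(-5\right)} + 14\right) = 1 \left(\frac{1}{6 - 25} + 14\right) = 1 \left(\frac{1}{-19} + 14\right) = 1 \left(- \frac{1}{19} + 14\right) = 1 \cdot \frac{265}{19} = \frac{265}{19}$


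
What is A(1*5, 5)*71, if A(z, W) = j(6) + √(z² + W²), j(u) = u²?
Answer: 2556 + 355*√2 ≈ 3058.0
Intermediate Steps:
A(z, W) = 36 + √(W² + z²) (A(z, W) = 6² + √(z² + W²) = 36 + √(W² + z²))
A(1*5, 5)*71 = (36 + √(5² + (1*5)²))*71 = (36 + √(25 + 5²))*71 = (36 + √(25 + 25))*71 = (36 + √50)*71 = (36 + 5*√2)*71 = 2556 + 355*√2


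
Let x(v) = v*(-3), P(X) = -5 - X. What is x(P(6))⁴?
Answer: 1185921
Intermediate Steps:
x(v) = -3*v
x(P(6))⁴ = (-3*(-5 - 1*6))⁴ = (-3*(-5 - 6))⁴ = (-3*(-11))⁴ = 33⁴ = 1185921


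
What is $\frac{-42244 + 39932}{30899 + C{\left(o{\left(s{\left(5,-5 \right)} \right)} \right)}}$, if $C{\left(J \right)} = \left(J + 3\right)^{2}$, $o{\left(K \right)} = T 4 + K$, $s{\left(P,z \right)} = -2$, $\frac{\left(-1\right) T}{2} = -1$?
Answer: $- \frac{578}{7745} \approx -0.074629$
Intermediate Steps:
$T = 2$ ($T = \left(-2\right) \left(-1\right) = 2$)
$o{\left(K \right)} = 8 + K$ ($o{\left(K \right)} = 2 \cdot 4 + K = 8 + K$)
$C{\left(J \right)} = \left(3 + J\right)^{2}$
$\frac{-42244 + 39932}{30899 + C{\left(o{\left(s{\left(5,-5 \right)} \right)} \right)}} = \frac{-42244 + 39932}{30899 + \left(3 + \left(8 - 2\right)\right)^{2}} = - \frac{2312}{30899 + \left(3 + 6\right)^{2}} = - \frac{2312}{30899 + 9^{2}} = - \frac{2312}{30899 + 81} = - \frac{2312}{30980} = \left(-2312\right) \frac{1}{30980} = - \frac{578}{7745}$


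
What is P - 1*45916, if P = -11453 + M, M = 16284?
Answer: -41085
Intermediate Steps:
P = 4831 (P = -11453 + 16284 = 4831)
P - 1*45916 = 4831 - 1*45916 = 4831 - 45916 = -41085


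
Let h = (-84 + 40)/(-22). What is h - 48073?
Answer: -48071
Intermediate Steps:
h = 2 (h = -1/22*(-44) = 2)
h - 48073 = 2 - 48073 = -48071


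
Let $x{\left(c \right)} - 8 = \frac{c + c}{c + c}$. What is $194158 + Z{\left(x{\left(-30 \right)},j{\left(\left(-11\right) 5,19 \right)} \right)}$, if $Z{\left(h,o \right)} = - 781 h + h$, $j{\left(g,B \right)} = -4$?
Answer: $187138$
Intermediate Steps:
$x{\left(c \right)} = 9$ ($x{\left(c \right)} = 8 + \frac{c + c}{c + c} = 8 + \frac{2 c}{2 c} = 8 + 2 c \frac{1}{2 c} = 8 + 1 = 9$)
$Z{\left(h,o \right)} = - 780 h$
$194158 + Z{\left(x{\left(-30 \right)},j{\left(\left(-11\right) 5,19 \right)} \right)} = 194158 - 7020 = 187138$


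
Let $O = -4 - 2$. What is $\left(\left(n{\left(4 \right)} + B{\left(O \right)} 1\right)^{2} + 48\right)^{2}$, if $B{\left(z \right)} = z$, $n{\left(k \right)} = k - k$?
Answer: $7056$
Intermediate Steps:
$n{\left(k \right)} = 0$
$O = -6$ ($O = -4 - 2 = -6$)
$\left(\left(n{\left(4 \right)} + B{\left(O \right)} 1\right)^{2} + 48\right)^{2} = \left(\left(0 - 6\right)^{2} + 48\right)^{2} = \left(\left(-6\right)^{2} + 48\right)^{2} = \left(36 + 48\right)^{2} = 84^{2} = 7056$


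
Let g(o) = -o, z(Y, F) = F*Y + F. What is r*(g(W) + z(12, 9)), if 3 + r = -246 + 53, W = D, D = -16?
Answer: -26068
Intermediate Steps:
z(Y, F) = F + F*Y
W = -16
r = -196 (r = -3 + (-246 + 53) = -3 - 193 = -196)
r*(g(W) + z(12, 9)) = -196*(-1*(-16) + 9*(1 + 12)) = -196*(16 + 9*13) = -196*(16 + 117) = -196*133 = -26068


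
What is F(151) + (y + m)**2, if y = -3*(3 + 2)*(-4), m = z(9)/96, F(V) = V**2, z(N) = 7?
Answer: 243392305/9216 ≈ 26410.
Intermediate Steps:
m = 7/96 ≈ 0.072917
y = 60 (y = -3*5*(-4) = -15*(-4) = 60)
F(151) + (y + m)**2 = 151**2 + (60 + 7/96)**2 = 22801 + (5767/96)**2 = 22801 + 33258289/9216 = 243392305/9216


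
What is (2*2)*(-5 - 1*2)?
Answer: -28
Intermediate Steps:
(2*2)*(-5 - 1*2) = 4*(-5 - 2) = 4*(-7) = -28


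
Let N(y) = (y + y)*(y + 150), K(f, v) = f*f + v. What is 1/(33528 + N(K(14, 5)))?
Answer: 1/174630 ≈ 5.7264e-6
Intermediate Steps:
K(f, v) = v + f**2 (K(f, v) = f**2 + v = v + f**2)
N(y) = 2*y*(150 + y) (N(y) = (2*y)*(150 + y) = 2*y*(150 + y))
1/(33528 + N(K(14, 5))) = 1/(33528 + 2*(5 + 14**2)*(150 + (5 + 14**2))) = 1/(33528 + 2*(5 + 196)*(150 + (5 + 196))) = 1/(33528 + 2*201*(150 + 201)) = 1/(33528 + 2*201*351) = 1/(33528 + 141102) = 1/174630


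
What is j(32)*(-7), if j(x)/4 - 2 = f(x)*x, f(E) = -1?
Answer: 840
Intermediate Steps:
j(x) = 8 - 4*x (j(x) = 8 + 4*(-x) = 8 - 4*x)
j(32)*(-7) = (8 - 4*32)*(-7) = (8 - 128)*(-7) = -120*(-7) = 840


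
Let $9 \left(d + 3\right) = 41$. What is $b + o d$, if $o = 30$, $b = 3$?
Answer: $\frac{149}{3} \approx 49.667$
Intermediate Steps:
$d = \frac{14}{9}$ ($d = -3 + \frac{1}{9} \cdot 41 = -3 + \frac{41}{9} = \frac{14}{9} \approx 1.5556$)
$b + o d = 3 + 30 \cdot \frac{14}{9} = 3 + \frac{140}{3} = \frac{149}{3}$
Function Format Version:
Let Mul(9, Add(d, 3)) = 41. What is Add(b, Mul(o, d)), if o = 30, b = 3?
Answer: Rational(149, 3) ≈ 49.667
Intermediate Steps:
d = Rational(14, 9) (d = Add(-3, Mul(Rational(1, 9), 41)) = Add(-3, Rational(41, 9)) = Rational(14, 9) ≈ 1.5556)
Add(b, Mul(o, d)) = Add(3, Mul(30, Rational(14, 9))) = Add(3, Rational(140, 3)) = Rational(149, 3)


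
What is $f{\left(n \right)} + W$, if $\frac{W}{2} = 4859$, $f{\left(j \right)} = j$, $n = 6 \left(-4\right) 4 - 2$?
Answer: $9620$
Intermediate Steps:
$n = -98$ ($n = \left(-24\right) 4 - 2 = -96 - 2 = -98$)
$W = 9718$ ($W = 2 \cdot 4859 = 9718$)
$f{\left(n \right)} + W = -98 + 9718 = 9620$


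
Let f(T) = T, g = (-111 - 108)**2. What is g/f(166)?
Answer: 47961/166 ≈ 288.92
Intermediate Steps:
g = 47961 (g = (-219)**2 = 47961)
g/f(166) = 47961/166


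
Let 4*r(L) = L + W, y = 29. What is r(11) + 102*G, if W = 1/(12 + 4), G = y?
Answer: 189489/64 ≈ 2960.8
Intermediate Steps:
G = 29
W = 1/16 ≈ 0.062500
r(L) = 1/64 + L/4 (r(L) = (L + 1/16)/4 = (1/16 + L)/4 = 1/64 + L/4)
r(11) + 102*G = (1/64 + (1/4)*11) + 102*29 = (1/64 + 11/4) + 2958 = 177/64 + 2958 = 189489/64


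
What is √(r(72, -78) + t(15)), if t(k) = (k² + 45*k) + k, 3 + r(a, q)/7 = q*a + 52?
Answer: I*√38054 ≈ 195.07*I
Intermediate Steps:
r(a, q) = 343 + 7*a*q (r(a, q) = -21 + 7*(q*a + 52) = -21 + 7*(a*q + 52) = -21 + 7*(52 + a*q) = -21 + (364 + 7*a*q) = 343 + 7*a*q)
t(k) = k² + 46*k
√(r(72, -78) + t(15)) = √((343 + 7*72*(-78)) + 15*(46 + 15)) = √((343 - 39312) + 15*61) = √(-38969 + 915) = √(-38054) = I*√38054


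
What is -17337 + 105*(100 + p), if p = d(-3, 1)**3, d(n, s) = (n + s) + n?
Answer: -19962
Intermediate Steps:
d(n, s) = s + 2*n
p = -125 (p = (1 + 2*(-3))**3 = (1 - 6)**3 = (-5)**3 = -125)
-17337 + 105*(100 + p) = -17337 + 105*(100 - 125) = -17337 + 105*(-25) = -17337 - 2625 = -19962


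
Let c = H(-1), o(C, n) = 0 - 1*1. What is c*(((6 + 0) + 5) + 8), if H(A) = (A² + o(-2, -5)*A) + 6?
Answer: 152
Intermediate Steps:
o(C, n) = -1 (o(C, n) = 0 - 1 = -1)
H(A) = 6 + A² - A (H(A) = (A² - A) + 6 = 6 + A² - A)
c = 8 (c = 6 + (-1)² - 1*(-1) = 6 + 1 + 1 = 8)
c*(((6 + 0) + 5) + 8) = 8*(((6 + 0) + 5) + 8) = 8*((6 + 5) + 8) = 8*(11 + 8) = 8*19 = 152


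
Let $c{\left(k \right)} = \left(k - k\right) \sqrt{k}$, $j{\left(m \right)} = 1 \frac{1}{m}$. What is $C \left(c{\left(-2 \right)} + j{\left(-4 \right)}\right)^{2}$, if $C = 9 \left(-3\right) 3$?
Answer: $- \frac{81}{16} \approx -5.0625$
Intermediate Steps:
$j{\left(m \right)} = \frac{1}{m}$
$c{\left(k \right)} = 0$ ($c{\left(k \right)} = 0 \sqrt{k} = 0$)
$C = -81$ ($C = \left(-27\right) 3 = -81$)
$C \left(c{\left(-2 \right)} + j{\left(-4 \right)}\right)^{2} = - 81 \left(0 + \frac{1}{-4}\right)^{2} = - 81 \left(0 - \frac{1}{4}\right)^{2} = - 81 \left(- \frac{1}{4}\right)^{2} = \left(-81\right) \frac{1}{16} = - \frac{81}{16}$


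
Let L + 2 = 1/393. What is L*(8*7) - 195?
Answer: -120595/393 ≈ -306.86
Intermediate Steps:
L = -785/393 (L = -2 + 1/393 = -785/393 ≈ -1.9975)
L*(8*7) - 195 = -6280*7/393 - 195 = -785/393*56 - 195 = -43960/393 - 195 = -120595/393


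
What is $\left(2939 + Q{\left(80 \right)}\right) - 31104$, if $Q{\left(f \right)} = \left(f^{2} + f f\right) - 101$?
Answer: $-15466$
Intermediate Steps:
$Q{\left(f \right)} = -101 + 2 f^{2}$ ($Q{\left(f \right)} = \left(f^{2} + f^{2}\right) - 101 = 2 f^{2} - 101 = -101 + 2 f^{2}$)
$\left(2939 + Q{\left(80 \right)}\right) - 31104 = \left(2939 - \left(101 - 2 \cdot 80^{2}\right)\right) - 31104 = \left(2939 + \left(-101 + 2 \cdot 6400\right)\right) - 31104 = \left(2939 + \left(-101 + 12800\right)\right) - 31104 = \left(2939 + 12699\right) - 31104 = 15638 - 31104 = -15466$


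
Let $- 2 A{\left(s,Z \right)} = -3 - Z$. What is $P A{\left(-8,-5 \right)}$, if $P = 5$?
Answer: $-5$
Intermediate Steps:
$A{\left(s,Z \right)} = \frac{3}{2} + \frac{Z}{2}$ ($A{\left(s,Z \right)} = - \frac{-3 - Z}{2} = \frac{3}{2} + \frac{Z}{2}$)
$P A{\left(-8,-5 \right)} = 5 \left(\frac{3}{2} + \frac{1}{2} \left(-5\right)\right) = 5 \left(\frac{3}{2} - \frac{5}{2}\right) = 5 \left(-1\right) = -5$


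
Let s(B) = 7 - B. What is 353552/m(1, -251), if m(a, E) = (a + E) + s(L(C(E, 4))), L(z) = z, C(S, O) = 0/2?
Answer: -353552/243 ≈ -1454.9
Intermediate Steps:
C(S, O) = 0 (C(S, O) = 0*(1/2) = 0)
m(a, E) = 7 + E + a (m(a, E) = (a + E) + (7 - 1*0) = (E + a) + (7 + 0) = (E + a) + 7 = 7 + E + a)
353552/m(1, -251) = 353552/(7 - 251 + 1) = 353552/(-243) = 353552*(-1/243) = -353552/243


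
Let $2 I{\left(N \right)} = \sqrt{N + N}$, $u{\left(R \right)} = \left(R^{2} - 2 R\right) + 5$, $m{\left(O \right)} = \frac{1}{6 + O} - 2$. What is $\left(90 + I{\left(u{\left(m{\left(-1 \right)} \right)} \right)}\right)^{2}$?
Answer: $\frac{202648}{25} + 72 \sqrt{37} \approx 8543.9$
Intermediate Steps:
$m{\left(O \right)} = -2 + \frac{1}{6 + O}$ ($m{\left(O \right)} = \frac{1}{6 + O} - 2 = -2 + \frac{1}{6 + O}$)
$u{\left(R \right)} = 5 + R^{2} - 2 R$
$I{\left(N \right)} = \frac{\sqrt{2} \sqrt{N}}{2}$ ($I{\left(N \right)} = \frac{\sqrt{N + N}}{2} = \frac{\sqrt{2 N}}{2} = \frac{\sqrt{2} \sqrt{N}}{2}$)
$\left(90 + I{\left(u{\left(m{\left(-1 \right)} \right)} \right)}\right)^{2} = \left(90 + \frac{\sqrt{2} \sqrt{5 + \left(\frac{-11 - -2}{6 - 1}\right)^{2} - 2 \frac{-11 - -2}{6 - 1}}}{2}\right)^{2} = \left(90 + \frac{\sqrt{2} \sqrt{5 + \left(\frac{-11 + 2}{5}\right)^{2} - 2 \frac{-11 + 2}{5}}}{2}\right)^{2} = \left(90 + \frac{\sqrt{2} \sqrt{5 + \left(\frac{1}{5} \left(-9\right)\right)^{2} - 2 \cdot \frac{1}{5} \left(-9\right)}}{2}\right)^{2} = \left(90 + \frac{\sqrt{2} \sqrt{5 + \left(- \frac{9}{5}\right)^{2} - - \frac{18}{5}}}{2}\right)^{2} = \left(90 + \frac{\sqrt{2} \sqrt{5 + \frac{81}{25} + \frac{18}{5}}}{2}\right)^{2} = \left(90 + \frac{\sqrt{2} \sqrt{\frac{296}{25}}}{2}\right)^{2} = \left(90 + \frac{\sqrt{2} \frac{2 \sqrt{74}}{5}}{2}\right)^{2} = \left(90 + \frac{2 \sqrt{37}}{5}\right)^{2}$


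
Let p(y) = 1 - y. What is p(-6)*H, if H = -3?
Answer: -21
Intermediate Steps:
p(-6)*H = (1 - 1*(-6))*(-3) = (1 + 6)*(-3) = 7*(-3) = -21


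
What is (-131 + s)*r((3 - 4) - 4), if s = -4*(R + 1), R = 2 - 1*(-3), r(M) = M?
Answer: 775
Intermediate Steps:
R = 5 (R = 2 + 3 = 5)
s = -24 (s = -4*(5 + 1) = -4*6 = -24)
(-131 + s)*r((3 - 4) - 4) = (-131 - 24)*((3 - 4) - 4) = -155*(-1 - 4) = -155*(-5) = 775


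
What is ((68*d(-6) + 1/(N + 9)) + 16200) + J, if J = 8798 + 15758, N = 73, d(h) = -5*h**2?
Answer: 2338313/82 ≈ 28516.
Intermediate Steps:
J = 24556
((68*d(-6) + 1/(N + 9)) + 16200) + J = ((68*(-5*(-6)**2) + 1/(73 + 9)) + 16200) + 24556 = ((68*(-5*36) + 1/82) + 16200) + 24556 = ((68*(-180) + 1/82) + 16200) + 24556 = ((-12240 + 1/82) + 16200) + 24556 = (-1003679/82 + 16200) + 24556 = 324721/82 + 24556 = 2338313/82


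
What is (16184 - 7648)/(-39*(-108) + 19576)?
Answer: 2134/5947 ≈ 0.35884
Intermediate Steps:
(16184 - 7648)/(-39*(-108) + 19576) = 8536/(4212 + 19576) = 8536/23788 = 8536*(1/23788) = 2134/5947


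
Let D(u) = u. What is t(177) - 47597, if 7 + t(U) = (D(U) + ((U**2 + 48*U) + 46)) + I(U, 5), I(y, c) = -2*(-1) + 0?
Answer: -7554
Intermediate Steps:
I(y, c) = 2 (I(y, c) = 2 + 0 = 2)
t(U) = 41 + U**2 + 49*U (t(U) = -7 + ((U + ((U**2 + 48*U) + 46)) + 2) = -7 + ((U + (46 + U**2 + 48*U)) + 2) = -7 + ((46 + U**2 + 49*U) + 2) = -7 + (48 + U**2 + 49*U) = 41 + U**2 + 49*U)
t(177) - 47597 = (41 + 177**2 + 49*177) - 47597 = (41 + 31329 + 8673) - 47597 = 40043 - 47597 = -7554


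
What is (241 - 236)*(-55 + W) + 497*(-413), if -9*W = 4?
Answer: -1849844/9 ≈ -2.0554e+5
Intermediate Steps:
W = -4/9 (W = -1/9*4 = -4/9 ≈ -0.44444)
(241 - 236)*(-55 + W) + 497*(-413) = (241 - 236)*(-55 - 4/9) + 497*(-413) = 5*(-499/9) - 205261 = -2495/9 - 205261 = -1849844/9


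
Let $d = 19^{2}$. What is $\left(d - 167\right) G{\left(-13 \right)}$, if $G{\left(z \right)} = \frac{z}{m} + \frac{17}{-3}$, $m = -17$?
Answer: $- \frac{48500}{51} \approx -950.98$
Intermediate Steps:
$d = 361$
$G{\left(z \right)} = - \frac{17}{3} - \frac{z}{17}$ ($G{\left(z \right)} = \frac{z}{-17} + \frac{17}{-3} = z \left(- \frac{1}{17}\right) + 17 \left(- \frac{1}{3}\right) = - \frac{z}{17} - \frac{17}{3} = - \frac{17}{3} - \frac{z}{17}$)
$\left(d - 167\right) G{\left(-13 \right)} = \left(361 - 167\right) \left(- \frac{17}{3} - - \frac{13}{17}\right) = 194 \left(- \frac{17}{3} + \frac{13}{17}\right) = 194 \left(- \frac{250}{51}\right) = - \frac{48500}{51}$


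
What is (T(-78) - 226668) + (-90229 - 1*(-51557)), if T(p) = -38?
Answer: -265378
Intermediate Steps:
(T(-78) - 226668) + (-90229 - 1*(-51557)) = (-38 - 226668) + (-90229 - 1*(-51557)) = -226706 + (-90229 + 51557) = -226706 - 38672 = -265378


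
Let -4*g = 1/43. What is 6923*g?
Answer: -161/4 ≈ -40.250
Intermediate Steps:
g = -1/172 (g = -1/4/43 = -1/4*1/43 = -1/172 ≈ -0.0058140)
6923*g = 6923*(-1/172) = -161/4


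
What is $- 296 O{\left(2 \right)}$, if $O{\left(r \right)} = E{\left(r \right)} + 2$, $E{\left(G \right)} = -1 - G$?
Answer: $296$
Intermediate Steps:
$O{\left(r \right)} = 1 - r$ ($O{\left(r \right)} = \left(-1 - r\right) + 2 = 1 - r$)
$- 296 O{\left(2 \right)} = - 296 \left(1 - 2\right) = \left(-296\right) \left(-1\right) = 296$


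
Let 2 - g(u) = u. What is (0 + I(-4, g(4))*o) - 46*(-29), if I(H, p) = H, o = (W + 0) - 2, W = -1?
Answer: 1346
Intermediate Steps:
g(u) = 2 - u
o = -3 (o = (-1 + 0) - 2 = -1 - 2 = -3)
(0 + I(-4, g(4))*o) - 46*(-29) = (0 - 4*(-3)) - 46*(-29) = (0 + 12) + 1334 = 12 + 1334 = 1346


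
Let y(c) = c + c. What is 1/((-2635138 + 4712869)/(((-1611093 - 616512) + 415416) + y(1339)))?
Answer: -1809511/2077731 ≈ -0.87091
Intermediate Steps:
y(c) = 2*c
1/((-2635138 + 4712869)/(((-1611093 - 616512) + 415416) + y(1339))) = 1/((-2635138 + 4712869)/(((-1611093 - 616512) + 415416) + 2*1339)) = 1/(2077731/((-2227605 + 415416) + 2678)) = 1/(2077731/(-1812189 + 2678)) = 1/(2077731/(-1809511)) = 1/(2077731*(-1/1809511)) = 1/(-2077731/1809511) = -1809511/2077731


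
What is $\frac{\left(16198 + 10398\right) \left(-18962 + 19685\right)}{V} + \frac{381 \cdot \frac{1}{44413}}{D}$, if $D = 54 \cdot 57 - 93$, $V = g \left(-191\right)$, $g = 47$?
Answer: $- \frac{849743422408901}{396702023495} \approx -2142.0$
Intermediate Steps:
$V = -8977$ ($V = 47 \left(-191\right) = -8977$)
$D = 2985$ ($D = 3078 - 93 = 2985$)
$\frac{\left(16198 + 10398\right) \left(-18962 + 19685\right)}{V} + \frac{381 \cdot \frac{1}{44413}}{D} = \frac{\left(16198 + 10398\right) \left(-18962 + 19685\right)}{-8977} + \frac{381 \cdot \frac{1}{44413}}{2985} = 26596 \cdot 723 \left(- \frac{1}{8977}\right) + 381 \cdot \frac{1}{44413} \cdot \frac{1}{2985} = 19228908 \left(- \frac{1}{8977}\right) + \frac{381}{44413} \cdot \frac{1}{2985} = - \frac{19228908}{8977} + \frac{127}{44190935} = - \frac{849743422408901}{396702023495}$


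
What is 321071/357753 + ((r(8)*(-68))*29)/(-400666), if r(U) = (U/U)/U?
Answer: 257460838801/286678926996 ≈ 0.89808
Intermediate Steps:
r(U) = 1/U
321071/357753 + ((r(8)*(-68))*29)/(-400666) = 321071/357753 + ((-68/8)*29)/(-400666) = 321071*(1/357753) + (((⅛)*(-68))*29)*(-1/400666) = 321071/357753 - 17/2*29*(-1/400666) = 321071/357753 - 493/2*(-1/400666) = 321071/357753 + 493/801332 = 257460838801/286678926996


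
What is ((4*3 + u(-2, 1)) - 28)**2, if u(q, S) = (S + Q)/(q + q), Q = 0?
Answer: 4225/16 ≈ 264.06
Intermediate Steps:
u(q, S) = S/(2*q) (u(q, S) = (S + 0)/(q + q) = S/((2*q)) = S*(1/(2*q)) = S/(2*q))
((4*3 + u(-2, 1)) - 28)**2 = ((4*3 + (1/2)*1/(-2)) - 28)**2 = ((12 + (1/2)*1*(-1/2)) - 28)**2 = ((12 - 1/4) - 28)**2 = (47/4 - 28)**2 = (-65/4)**2 = 4225/16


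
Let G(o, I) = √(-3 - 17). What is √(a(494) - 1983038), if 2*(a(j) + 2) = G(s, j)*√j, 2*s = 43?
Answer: √(-1983040 + I*√2470) ≈ 0.02 + 1408.2*I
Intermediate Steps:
s = 43/2 (s = (½)*43 = 43/2 ≈ 21.500)
G(o, I) = 2*I*√5 (G(o, I) = √(-20) = 2*I*√5)
a(j) = -2 + I*√5*√j (a(j) = -2 + ((2*I*√5)*√j)/2 = -2 + (2*I*√5*√j)/2 = -2 + I*√5*√j)
√(a(494) - 1983038) = √((-2 + I*√5*√494) - 1983038) = √((-2 + I*√2470) - 1983038) = √(-1983040 + I*√2470)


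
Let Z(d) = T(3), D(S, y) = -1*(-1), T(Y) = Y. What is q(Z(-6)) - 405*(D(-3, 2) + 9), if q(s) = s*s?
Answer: -4041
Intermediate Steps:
D(S, y) = 1
Z(d) = 3
q(s) = s²
q(Z(-6)) - 405*(D(-3, 2) + 9) = 3² - 405*(1 + 9) = 9 - 405*10 = 9 - 4050 = -4041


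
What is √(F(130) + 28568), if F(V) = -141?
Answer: √28427 ≈ 168.60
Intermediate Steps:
√(F(130) + 28568) = √(-141 + 28568) = √28427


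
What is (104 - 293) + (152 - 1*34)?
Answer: -71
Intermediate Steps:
(104 - 293) + (152 - 1*34) = -189 + (152 - 34) = -189 + 118 = -71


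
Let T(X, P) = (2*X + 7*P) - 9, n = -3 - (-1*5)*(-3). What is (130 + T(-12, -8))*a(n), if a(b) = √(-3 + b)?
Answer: 41*I*√21 ≈ 187.89*I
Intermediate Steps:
n = -18 (n = -3 - (-5)*(-3) = -3 - 1*15 = -3 - 15 = -18)
T(X, P) = -9 + 2*X + 7*P
(130 + T(-12, -8))*a(n) = (130 + (-9 + 2*(-12) + 7*(-8)))*√(-3 - 18) = (130 + (-9 - 24 - 56))*√(-21) = (130 - 89)*(I*√21) = 41*(I*√21) = 41*I*√21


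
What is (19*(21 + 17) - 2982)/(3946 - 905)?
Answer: -2260/3041 ≈ -0.74318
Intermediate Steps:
(19*(21 + 17) - 2982)/(3946 - 905) = (19*38 - 2982)/3041 = (722 - 2982)*(1/3041) = -2260*1/3041 = -2260/3041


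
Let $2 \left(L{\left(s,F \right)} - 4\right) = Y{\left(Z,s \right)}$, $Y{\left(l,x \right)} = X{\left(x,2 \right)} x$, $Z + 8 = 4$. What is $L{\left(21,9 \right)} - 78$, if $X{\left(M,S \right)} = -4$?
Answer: $-116$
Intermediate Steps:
$Z = -4$ ($Z = -8 + 4 = -4$)
$Y{\left(l,x \right)} = - 4 x$
$L{\left(s,F \right)} = 4 - 2 s$ ($L{\left(s,F \right)} = 4 + \frac{\left(-4\right) s}{2} = 4 - 2 s$)
$L{\left(21,9 \right)} - 78 = \left(4 - 42\right) - 78 = -38 - 78 = -116$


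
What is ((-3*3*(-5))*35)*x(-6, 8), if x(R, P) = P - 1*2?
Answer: 9450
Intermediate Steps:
x(R, P) = -2 + P (x(R, P) = P - 2 = -2 + P)
((-3*3*(-5))*35)*x(-6, 8) = ((-3*3*(-5))*35)*(-2 + 8) = (-9*(-5)*35)*6 = (45*35)*6 = 1575*6 = 9450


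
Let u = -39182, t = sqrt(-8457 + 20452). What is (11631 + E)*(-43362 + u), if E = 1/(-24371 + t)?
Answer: -285108718184188360/296966823 + 41272*sqrt(11995)/296966823 ≈ -9.6007e+8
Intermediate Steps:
t = sqrt(11995) ≈ 109.52
E = 1/(-24371 + sqrt(11995)) ≈ -4.1218e-5
(11631 + E)*(-43362 + u) = (11631 + (-24371/593933646 - sqrt(11995)/593933646))*(-43362 - 39182) = (6908042212255/593933646 - sqrt(11995)/593933646)*(-82544) = -285108718184188360/296966823 + 41272*sqrt(11995)/296966823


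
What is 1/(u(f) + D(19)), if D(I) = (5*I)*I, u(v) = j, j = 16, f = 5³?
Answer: 1/1821 ≈ 0.00054915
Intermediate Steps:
f = 125
u(v) = 16
D(I) = 5*I²
1/(u(f) + D(19)) = 1/(16 + 5*19²) = 1/(16 + 5*361) = 1/(16 + 1805) = 1/1821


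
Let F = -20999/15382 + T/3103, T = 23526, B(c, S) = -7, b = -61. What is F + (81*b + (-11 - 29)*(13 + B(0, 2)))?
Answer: -246994205591/47730346 ≈ -5174.8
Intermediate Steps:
F = 296717035/47730346 (F = -20999/15382 + 23526/3103 = 296717035/47730346 ≈ 6.2165)
F + (81*b + (-11 - 29)*(13 + B(0, 2))) = 296717035/47730346 + (81*(-61) + (-11 - 29)*(13 - 7)) = 296717035/47730346 + (-4941 - 40*6) = 296717035/47730346 + (-4941 - 240) = 296717035/47730346 - 5181 = -246994205591/47730346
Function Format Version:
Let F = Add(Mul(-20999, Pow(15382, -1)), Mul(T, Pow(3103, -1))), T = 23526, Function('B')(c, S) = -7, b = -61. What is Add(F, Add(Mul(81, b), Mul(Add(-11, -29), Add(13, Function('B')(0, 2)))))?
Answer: Rational(-246994205591, 47730346) ≈ -5174.8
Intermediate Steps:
F = Rational(296717035, 47730346) (F = Add(Mul(-20999, Pow(15382, -1)), Mul(23526, Pow(3103, -1))) = Add(Mul(-20999, Rational(1, 15382)), Mul(23526, Rational(1, 3103))) = Add(Rational(-20999, 15382), Rational(23526, 3103)) = Rational(296717035, 47730346) ≈ 6.2165)
Add(F, Add(Mul(81, b), Mul(Add(-11, -29), Add(13, Function('B')(0, 2))))) = Add(Rational(296717035, 47730346), Add(Mul(81, -61), Mul(Add(-11, -29), Add(13, -7)))) = Add(Rational(296717035, 47730346), Add(-4941, Mul(-40, 6))) = Add(Rational(296717035, 47730346), Add(-4941, -240)) = Add(Rational(296717035, 47730346), -5181) = Rational(-246994205591, 47730346)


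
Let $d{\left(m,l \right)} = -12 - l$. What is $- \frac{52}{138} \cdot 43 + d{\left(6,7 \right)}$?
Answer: $- \frac{2429}{69} \approx -35.203$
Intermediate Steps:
$- \frac{52}{138} \cdot 43 + d{\left(6,7 \right)} = - \frac{52}{138} \cdot 43 - 19 = \left(-52\right) \frac{1}{138} \cdot 43 - 19 = \left(- \frac{26}{69}\right) 43 - 19 = - \frac{1118}{69} - 19 = - \frac{2429}{69}$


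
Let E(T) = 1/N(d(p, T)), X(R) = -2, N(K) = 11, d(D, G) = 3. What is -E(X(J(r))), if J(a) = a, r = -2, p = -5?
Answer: -1/11 ≈ -0.090909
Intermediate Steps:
E(T) = 1/11
-E(X(J(r))) = -1*1/11 = -1/11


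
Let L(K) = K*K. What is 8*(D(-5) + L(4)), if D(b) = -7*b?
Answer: 408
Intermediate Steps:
L(K) = K²
8*(D(-5) + L(4)) = 8*(-7*(-5) + 4²) = 8*(35 + 16) = 8*51 = 408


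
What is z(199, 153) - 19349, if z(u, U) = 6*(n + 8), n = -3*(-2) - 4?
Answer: -19289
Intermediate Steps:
n = 2 (n = 6 - 4 = 2)
z(u, U) = 60 (z(u, U) = 6*(2 + 8) = 6*10 = 60)
z(199, 153) - 19349 = 60 - 19349 = -19289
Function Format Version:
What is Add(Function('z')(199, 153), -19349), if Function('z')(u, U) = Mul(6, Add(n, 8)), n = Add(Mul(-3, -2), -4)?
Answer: -19289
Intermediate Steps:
n = 2 (n = Add(6, -4) = 2)
Function('z')(u, U) = 60 (Function('z')(u, U) = Mul(6, Add(2, 8)) = Mul(6, 10) = 60)
Add(Function('z')(199, 153), -19349) = Add(60, -19349) = -19289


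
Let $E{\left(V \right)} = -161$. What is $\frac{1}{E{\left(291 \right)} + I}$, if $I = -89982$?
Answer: $- \frac{1}{90143} \approx -1.1093 \cdot 10^{-5}$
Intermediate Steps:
$\frac{1}{E{\left(291 \right)} + I} = \frac{1}{-161 - 89982} = \frac{1}{-90143} = - \frac{1}{90143}$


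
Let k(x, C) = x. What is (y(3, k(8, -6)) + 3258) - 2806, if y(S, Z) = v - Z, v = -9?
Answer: 435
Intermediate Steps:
y(S, Z) = -9 - Z
(y(3, k(8, -6)) + 3258) - 2806 = ((-9 - 1*8) + 3258) - 2806 = ((-9 - 8) + 3258) - 2806 = (-17 + 3258) - 2806 = 3241 - 2806 = 435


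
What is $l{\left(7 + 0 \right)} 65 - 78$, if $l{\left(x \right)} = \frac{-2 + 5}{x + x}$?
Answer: $- \frac{897}{14} \approx -64.071$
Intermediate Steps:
$l{\left(x \right)} = \frac{3}{2 x}$
$l{\left(7 + 0 \right)} 65 - 78 = \frac{3}{2 \left(7 + 0\right)} 65 - 78 = \frac{3}{2 \cdot 7} \cdot 65 - 78 = \frac{3}{2} \cdot \frac{1}{7} \cdot 65 - 78 = \frac{3}{14} \cdot 65 - 78 = \frac{195}{14} - 78 = - \frac{897}{14}$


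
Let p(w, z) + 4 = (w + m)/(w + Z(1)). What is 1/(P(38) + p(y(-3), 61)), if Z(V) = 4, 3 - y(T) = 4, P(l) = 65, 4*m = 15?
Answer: 12/743 ≈ 0.016151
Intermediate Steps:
m = 15/4 (m = (1/4)*15 = 15/4 ≈ 3.7500)
y(T) = -1 (y(T) = 3 - 1*4 = 3 - 4 = -1)
p(w, z) = -4 + (15/4 + w)/(4 + w) (p(w, z) = -4 + (w + 15/4)/(w + 4) = -4 + (15/4 + w)/(4 + w))
1/(P(38) + p(y(-3), 61)) = 1/(65 + (-49 - 12*(-1))/(4*(4 - 1))) = 1/(65 + (1/4)*(-49 + 12)/3) = 1/(65 + (1/4)*(1/3)*(-37)) = 1/(65 - 37/12) = 1/(743/12) = 12/743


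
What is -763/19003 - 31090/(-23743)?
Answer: 572687361/451188229 ≈ 1.2693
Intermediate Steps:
-763/19003 - 31090/(-23743) = -763*1/19003 - 31090*(-1/23743) = -763/19003 + 31090/23743 = 572687361/451188229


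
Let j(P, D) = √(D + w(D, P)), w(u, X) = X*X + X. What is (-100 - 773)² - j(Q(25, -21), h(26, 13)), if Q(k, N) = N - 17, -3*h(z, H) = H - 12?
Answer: 762129 - √12651/3 ≈ 7.6209e+5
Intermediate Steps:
w(u, X) = X + X² (w(u, X) = X² + X = X + X²)
h(z, H) = 4 - H/3 (h(z, H) = -(H - 12)/3 = -(-12 + H)/3 = 4 - H/3)
Q(k, N) = -17 + N
j(P, D) = √(D + P*(1 + P))
(-100 - 773)² - j(Q(25, -21), h(26, 13)) = (-100 - 773)² - √((4 - ⅓*13) + (-17 - 21)*(1 + (-17 - 21))) = (-873)² - √((4 - 13/3) - 38*(1 - 38)) = 762129 - √(-⅓ - 38*(-37)) = 762129 - √(-⅓ + 1406) = 762129 - √(4217/3) = 762129 - √12651/3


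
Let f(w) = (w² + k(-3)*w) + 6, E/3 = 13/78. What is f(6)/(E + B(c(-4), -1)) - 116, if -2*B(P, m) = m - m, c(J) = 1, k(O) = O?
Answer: -68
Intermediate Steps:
B(P, m) = 0 (B(P, m) = -(m - m)/2 = -½*0 = 0)
E = ½ (E = 3*(13/78) = 3*(13*(1/78)) = 3*(⅙) = ½ ≈ 0.50000)
f(w) = 6 + w² - 3*w (f(w) = (w² - 3*w) + 6 = 6 + w² - 3*w)
f(6)/(E + B(c(-4), -1)) - 116 = (6 + 6² - 3*6)/(½ + 0) - 116 = (6 + 36 - 18)/(½) - 116 = 24*2 - 116 = 48 - 116 = -68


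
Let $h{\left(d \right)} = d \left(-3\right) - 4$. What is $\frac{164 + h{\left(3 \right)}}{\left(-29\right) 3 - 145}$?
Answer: $- \frac{151}{232} \approx -0.65086$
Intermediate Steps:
$h{\left(d \right)} = -4 - 3 d$ ($h{\left(d \right)} = - 3 d - 4 = -4 - 3 d$)
$\frac{164 + h{\left(3 \right)}}{\left(-29\right) 3 - 145} = \frac{164 - 13}{\left(-29\right) 3 - 145} = \frac{164 - 13}{-87 - 145} = \frac{164 - 13}{-232} = 151 \left(- \frac{1}{232}\right) = - \frac{151}{232}$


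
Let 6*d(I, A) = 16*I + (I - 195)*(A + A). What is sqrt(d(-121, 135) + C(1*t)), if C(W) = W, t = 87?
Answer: I*sqrt(130101)/3 ≈ 120.23*I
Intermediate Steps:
d(I, A) = 8*I/3 + A*(-195 + I)/3 (d(I, A) = (16*I + (I - 195)*(A + A))/6 = (16*I + (-195 + I)*(2*A))/6 = (16*I + 2*A*(-195 + I))/6 = 8*I/3 + A*(-195 + I)/3)
sqrt(d(-121, 135) + C(1*t)) = sqrt((-65*135 + (8/3)*(-121) + (1/3)*135*(-121)) + 1*87) = sqrt((-8775 - 968/3 - 5445) + 87) = sqrt(-43628/3 + 87) = sqrt(-43367/3) = I*sqrt(130101)/3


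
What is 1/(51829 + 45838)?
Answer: 1/97667 ≈ 1.0239e-5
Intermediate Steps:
1/(51829 + 45838) = 1/97667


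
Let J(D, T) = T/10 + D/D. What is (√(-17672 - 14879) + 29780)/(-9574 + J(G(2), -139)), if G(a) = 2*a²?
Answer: -297800/95869 - 10*I*√32551/95869 ≈ -3.1063 - 0.018819*I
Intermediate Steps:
J(D, T) = 1 + T/10 (J(D, T) = T*(⅒) + 1 = T/10 + 1 = 1 + T/10)
(√(-17672 - 14879) + 29780)/(-9574 + J(G(2), -139)) = (√(-17672 - 14879) + 29780)/(-9574 + (1 + (⅒)*(-139))) = (√(-32551) + 29780)/(-9574 + (1 - 139/10)) = (I*√32551 + 29780)/(-9574 - 129/10) = (29780 + I*√32551)/(-95869/10) = (29780 + I*√32551)*(-10/95869) = -297800/95869 - 10*I*√32551/95869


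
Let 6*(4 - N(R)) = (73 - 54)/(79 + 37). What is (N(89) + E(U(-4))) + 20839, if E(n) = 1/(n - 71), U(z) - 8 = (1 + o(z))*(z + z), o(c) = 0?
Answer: 1029975643/49416 ≈ 20843.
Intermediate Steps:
U(z) = 8 + 2*z (U(z) = 8 + (1 + 0)*(z + z) = 8 + 1*(2*z) = 8 + 2*z)
E(n) = 1/(-71 + n)
N(R) = 2765/696 (N(R) = 4 - (73 - 54)/(6*(79 + 37)) = 4 - 19/(6*116) = 4 - 1/6*19/116 = 4 - 19/696 = 2765/696)
(N(89) + E(U(-4))) + 20839 = (2765/696 + 1/(-71 + (8 + 2*(-4)))) + 20839 = (2765/696 + 1/(-71 + (8 - 8))) + 20839 = (2765/696 + 1/(-71 + 0)) + 20839 = (2765/696 + 1/(-71)) + 20839 = (2765/696 - 1/71) + 20839 = 195619/49416 + 20839 = 1029975643/49416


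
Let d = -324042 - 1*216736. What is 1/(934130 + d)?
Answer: 1/393352 ≈ 2.5423e-6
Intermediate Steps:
d = -540778 (d = -324042 - 216736 = -540778)
1/(934130 + d) = 1/(934130 - 540778) = 1/393352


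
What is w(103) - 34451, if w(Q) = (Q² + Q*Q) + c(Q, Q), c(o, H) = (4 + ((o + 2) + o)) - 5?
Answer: -13026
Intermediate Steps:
c(o, H) = 1 + 2*o (c(o, H) = (4 + ((2 + o) + o)) - 5 = (4 + (2 + 2*o)) - 5 = (6 + 2*o) - 5 = 1 + 2*o)
w(Q) = 1 + 2*Q + 2*Q² (w(Q) = (Q² + Q*Q) + (1 + 2*Q) = (Q² + Q²) + (1 + 2*Q) = 2*Q² + (1 + 2*Q) = 1 + 2*Q + 2*Q²)
w(103) - 34451 = (1 + 2*103 + 2*103²) - 34451 = (1 + 206 + 2*10609) - 34451 = (1 + 206 + 21218) - 34451 = 21425 - 34451 = -13026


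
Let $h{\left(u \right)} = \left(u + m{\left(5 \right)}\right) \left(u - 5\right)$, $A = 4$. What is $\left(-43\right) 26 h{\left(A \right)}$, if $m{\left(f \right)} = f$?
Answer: $10062$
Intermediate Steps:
$h{\left(u \right)} = \left(-5 + u\right) \left(5 + u\right)$ ($h{\left(u \right)} = \left(u + 5\right) \left(u - 5\right) = \left(5 + u\right) \left(-5 + u\right) = \left(-5 + u\right) \left(5 + u\right)$)
$\left(-43\right) 26 h{\left(A \right)} = \left(-43\right) 26 \left(-25 + 4^{2}\right) = - 1118 \left(-25 + 16\right) = \left(-1118\right) \left(-9\right) = 10062$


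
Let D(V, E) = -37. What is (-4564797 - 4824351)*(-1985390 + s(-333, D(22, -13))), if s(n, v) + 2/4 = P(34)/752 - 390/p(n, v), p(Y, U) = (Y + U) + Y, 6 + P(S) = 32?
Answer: 1231842472603250535/66082 ≈ 1.8641e+13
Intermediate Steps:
P(S) = 26 (P(S) = -6 + 32 = 26)
p(Y, U) = U + 2*Y (p(Y, U) = (U + Y) + Y = U + 2*Y)
s(n, v) = -175/376 - 390/(v + 2*n) (s(n, v) = -1/2 + (26/752 - 390/(v + 2*n)) = -1/2 + (26*(1/752) - 390/(v + 2*n)) = -1/2 + (13/376 - 390/(v + 2*n)) = -175/376 - 390/(v + 2*n))
(-4564797 - 4824351)*(-1985390 + s(-333, D(22, -13))) = (-4564797 - 4824351)*(-1985390 + 5*(-29328 - 70*(-333) - 35*(-37))/(376*(-37 + 2*(-333)))) = -9389148*(-1985390 + 5*(-29328 + 23310 + 1295)/(376*(-37 - 666))) = -9389148*(-1985390 + (5/376)*(-4723)/(-703)) = -9389148*(-1985390 + (5/376)*(-1/703)*(-4723)) = -9389148*(-1985390 + 23615/264328) = -9389148*(-524794144305/264328) = 1231842472603250535/66082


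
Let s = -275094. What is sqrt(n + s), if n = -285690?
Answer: 4*I*sqrt(35049) ≈ 748.86*I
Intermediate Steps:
sqrt(n + s) = sqrt(-285690 - 275094) = sqrt(-560784) = 4*I*sqrt(35049)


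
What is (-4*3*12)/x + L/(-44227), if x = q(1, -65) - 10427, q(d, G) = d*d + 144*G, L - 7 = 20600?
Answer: -200680707/437537711 ≈ -0.45866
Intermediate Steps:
L = 20607 (L = 7 + 20600 = 20607)
q(d, G) = d**2 + 144*G
x = -19786 (x = (1**2 + 144*(-65)) - 10427 = (1 - 9360) - 10427 = -9359 - 10427 = -19786)
(-4*3*12)/x + L/(-44227) = (-4*3*12)/(-19786) + 20607/(-44227) = -12*12*(-1/19786) + 20607*(-1/44227) = -144*(-1/19786) - 20607/44227 = 72/9893 - 20607/44227 = -200680707/437537711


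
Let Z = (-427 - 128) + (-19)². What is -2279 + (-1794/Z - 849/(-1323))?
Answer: -97065755/42777 ≈ -2269.1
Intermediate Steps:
Z = -194 (Z = -555 + 361 = -194)
-2279 + (-1794/Z - 849/(-1323)) = -2279 + (-1794/(-194) - 849/(-1323)) = -2279 + (-1794*(-1/194) - 849*(-1/1323)) = -2279 + (897/97 + 283/441) = -2279 + 423028/42777 = -97065755/42777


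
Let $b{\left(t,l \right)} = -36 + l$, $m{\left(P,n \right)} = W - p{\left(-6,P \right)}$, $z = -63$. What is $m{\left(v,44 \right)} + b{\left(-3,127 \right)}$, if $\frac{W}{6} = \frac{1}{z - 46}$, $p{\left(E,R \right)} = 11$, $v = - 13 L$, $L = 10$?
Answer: $\frac{8714}{109} \approx 79.945$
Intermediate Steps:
$v = -130$ ($v = \left(-13\right) 10 = -130$)
$W = - \frac{6}{109}$ ($W = \frac{6}{-63 - 46} = \frac{6}{-109} = 6 \left(- \frac{1}{109}\right) = - \frac{6}{109} \approx -0.055046$)
$m{\left(P,n \right)} = - \frac{1205}{109}$ ($m{\left(P,n \right)} = - \frac{6}{109} - 11 = - \frac{1205}{109}$)
$m{\left(v,44 \right)} + b{\left(-3,127 \right)} = - \frac{1205}{109} + \left(-36 + 127\right) = - \frac{1205}{109} + 91 = \frac{8714}{109}$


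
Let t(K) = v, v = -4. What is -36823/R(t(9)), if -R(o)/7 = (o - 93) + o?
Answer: -36823/707 ≈ -52.083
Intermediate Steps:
t(K) = -4
R(o) = 651 - 14*o (R(o) = -7*((o - 93) + o) = -7*((-93 + o) + o) = -7*(-93 + 2*o) = 651 - 14*o)
-36823/R(t(9)) = -36823/(651 - 14*(-4)) = -36823/(651 + 56) = -36823/707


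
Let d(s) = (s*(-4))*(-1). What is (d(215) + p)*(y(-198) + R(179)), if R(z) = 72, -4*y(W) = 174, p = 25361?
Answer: 1494597/2 ≈ 7.4730e+5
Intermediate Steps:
y(W) = -87/2 (y(W) = -¼*174 = -87/2)
d(s) = 4*s (d(s) = -4*s*(-1) = 4*s)
(d(215) + p)*(y(-198) + R(179)) = (4*215 + 25361)*(-87/2 + 72) = (860 + 25361)*(57/2) = 26221*(57/2) = 1494597/2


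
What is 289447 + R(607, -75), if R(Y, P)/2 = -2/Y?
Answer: 175694325/607 ≈ 2.8945e+5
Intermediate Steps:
R(Y, P) = -4/Y (R(Y, P) = 2*(-2/Y) = -4/Y)
289447 + R(607, -75) = 289447 - 4/607 = 175694325/607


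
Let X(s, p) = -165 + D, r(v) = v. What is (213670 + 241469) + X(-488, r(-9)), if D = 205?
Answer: 455179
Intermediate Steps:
X(s, p) = 40 (X(s, p) = -165 + 205 = 40)
(213670 + 241469) + X(-488, r(-9)) = (213670 + 241469) + 40 = 455139 + 40 = 455179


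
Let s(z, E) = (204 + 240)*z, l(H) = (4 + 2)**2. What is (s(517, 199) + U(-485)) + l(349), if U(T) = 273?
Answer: 229857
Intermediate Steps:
l(H) = 36 (l(H) = 6**2 = 36)
s(z, E) = 444*z
(s(517, 199) + U(-485)) + l(349) = (444*517 + 273) + 36 = (229548 + 273) + 36 = 229821 + 36 = 229857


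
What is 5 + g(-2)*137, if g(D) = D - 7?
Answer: -1228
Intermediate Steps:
g(D) = -7 + D
5 + g(-2)*137 = 5 + (-7 - 2)*137 = 5 - 9*137 = 5 - 1233 = -1228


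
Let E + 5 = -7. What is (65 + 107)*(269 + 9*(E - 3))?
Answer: 23048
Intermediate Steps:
E = -12 (E = -5 - 7 = -12)
(65 + 107)*(269 + 9*(E - 3)) = (65 + 107)*(269 + 9*(-12 - 3)) = 172*(269 + 9*(-15)) = 172*(269 - 135) = 172*134 = 23048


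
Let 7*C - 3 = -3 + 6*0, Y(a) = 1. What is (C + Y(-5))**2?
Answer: 1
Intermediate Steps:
C = 0 (C = 3/7 + (-3 + 6*0)/7 = 3/7 + (-3 + 0)/7 = 3/7 + (1/7)*(-3) = 3/7 - 3/7 = 0)
(C + Y(-5))**2 = (0 + 1)**2 = 1**2 = 1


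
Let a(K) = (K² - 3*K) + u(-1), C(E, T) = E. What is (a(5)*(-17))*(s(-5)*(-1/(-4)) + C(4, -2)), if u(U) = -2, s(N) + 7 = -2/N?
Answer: -1598/5 ≈ -319.60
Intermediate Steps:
s(N) = -7 - 2/N
a(K) = -2 + K² - 3*K (a(K) = (K² - 3*K) - 2 = -2 + K² - 3*K)
(a(5)*(-17))*(s(-5)*(-1/(-4)) + C(4, -2)) = ((-2 + 5² - 3*5)*(-17))*((-7 - 2/(-5))*(-1/(-4)) + 4) = ((-2 + 25 - 15)*(-17))*((-7 - 2*(-⅕))*(-1*(-¼)) + 4) = (8*(-17))*((-7 + ⅖)*(¼) + 4) = -136*(-33/5*¼ + 4) = -136*(-33/20 + 4) = -136*47/20 = -1598/5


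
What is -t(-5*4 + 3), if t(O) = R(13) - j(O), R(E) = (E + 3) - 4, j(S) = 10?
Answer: -2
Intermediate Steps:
R(E) = -1 + E (R(E) = (3 + E) - 4 = -1 + E)
t(O) = 2 (t(O) = (-1 + 13) - 1*10 = 12 - 10 = 2)
-t(-5*4 + 3) = -1*2 = -2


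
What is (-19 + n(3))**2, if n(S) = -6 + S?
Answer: 484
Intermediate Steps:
(-19 + n(3))**2 = (-19 + (-6 + 3))**2 = (-19 - 3)**2 = (-22)**2 = 484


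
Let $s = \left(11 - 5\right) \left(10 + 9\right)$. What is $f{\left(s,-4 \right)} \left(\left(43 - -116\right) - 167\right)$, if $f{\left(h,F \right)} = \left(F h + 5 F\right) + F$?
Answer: $3840$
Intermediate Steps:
$s = 114$ ($s = 6 \cdot 19 = 114$)
$f{\left(h,F \right)} = 6 F + F h$ ($f{\left(h,F \right)} = \left(5 F + F h\right) + F = 6 F + F h$)
$f{\left(s,-4 \right)} \left(\left(43 - -116\right) - 167\right) = - 4 \left(6 + 114\right) \left(\left(43 - -116\right) - 167\right) = \left(-4\right) 120 \left(\left(43 + 116\right) - 167\right) = - 480 \left(159 - 167\right) = \left(-480\right) \left(-8\right) = 3840$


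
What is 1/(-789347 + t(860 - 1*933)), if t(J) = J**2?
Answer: -1/784018 ≈ -1.2755e-6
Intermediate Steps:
1/(-789347 + t(860 - 1*933)) = 1/(-789347 + (860 - 1*933)**2) = 1/(-789347 + (860 - 933)**2) = 1/(-789347 + (-73)**2) = 1/(-789347 + 5329) = 1/(-784018) = -1/784018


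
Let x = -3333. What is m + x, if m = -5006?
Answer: -8339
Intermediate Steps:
m + x = -5006 - 3333 = -8339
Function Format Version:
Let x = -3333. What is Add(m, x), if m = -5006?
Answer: -8339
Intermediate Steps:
Add(m, x) = Add(-5006, -3333) = -8339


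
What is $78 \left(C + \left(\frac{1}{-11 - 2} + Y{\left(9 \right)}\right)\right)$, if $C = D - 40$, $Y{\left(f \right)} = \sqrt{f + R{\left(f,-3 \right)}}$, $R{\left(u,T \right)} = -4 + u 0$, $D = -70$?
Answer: $-8586 + 78 \sqrt{5} \approx -8411.6$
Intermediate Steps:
$R{\left(u,T \right)} = -4$ ($R{\left(u,T \right)} = -4 + 0 = -4$)
$Y{\left(f \right)} = \sqrt{-4 + f}$ ($Y{\left(f \right)} = \sqrt{f - 4} = \sqrt{-4 + f}$)
$C = -110$ ($C = -70 - 40 = -110$)
$78 \left(C + \left(\frac{1}{-11 - 2} + Y{\left(9 \right)}\right)\right) = 78 \left(-110 + \left(\frac{1}{-11 - 2} + \sqrt{-4 + 9}\right)\right) = 78 \left(-110 + \left(\frac{1}{-13} + \sqrt{5}\right)\right) = 78 \left(-110 - \left(\frac{1}{13} - \sqrt{5}\right)\right) = 78 \left(- \frac{1431}{13} + \sqrt{5}\right) = -8586 + 78 \sqrt{5}$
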